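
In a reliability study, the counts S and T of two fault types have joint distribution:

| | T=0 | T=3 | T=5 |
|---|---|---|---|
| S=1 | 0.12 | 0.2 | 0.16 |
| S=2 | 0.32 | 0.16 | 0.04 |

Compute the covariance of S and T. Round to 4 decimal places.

E[S] = 1.52,  E[T] = 2.08
E[ST] = 2.76
Cov(S,T) = E[ST] − E[S]E[T] = 2.76 − (1.52)(2.08) = -0.4016

-0.4016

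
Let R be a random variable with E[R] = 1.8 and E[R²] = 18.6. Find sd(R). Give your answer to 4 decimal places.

var(R) = 18.6 − (1.8)² = 15.36
sd(R) = √15.36 ≈ 3.9192

3.9192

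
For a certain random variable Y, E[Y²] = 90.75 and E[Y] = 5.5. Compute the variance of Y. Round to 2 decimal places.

60.50

V(Y) = 90.75 − (5.5)² = 60.5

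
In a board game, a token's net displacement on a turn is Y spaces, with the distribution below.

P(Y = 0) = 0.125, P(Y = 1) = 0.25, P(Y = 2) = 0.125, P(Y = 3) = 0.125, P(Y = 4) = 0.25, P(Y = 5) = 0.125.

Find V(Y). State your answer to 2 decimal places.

E[Y] = (0)(0.125) + (1)(0.25) + (2)(0.125) + (3)(0.125) + (4)(0.25) + (5)(0.125) = 2.5
E[Y²] = (0)²(0.125) + (1)²(0.25) + (2)²(0.125) + (3)²(0.125) + (4)²(0.25) + (5)²(0.125) = 9
V(Y) = E[Y²] − (E[Y])² = 9 − (2.5)² = 2.75

2.75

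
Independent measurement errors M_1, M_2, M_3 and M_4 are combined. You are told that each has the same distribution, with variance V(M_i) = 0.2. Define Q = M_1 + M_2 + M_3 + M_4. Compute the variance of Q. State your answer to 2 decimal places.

0.80

By independence, V(Q) = (1)²V(M_1) + (1)²V(M_2) + (1)²V(M_3) + (1)²V(M_4)
= (1)²·0.2 + (1)²·0.2 + (1)²·0.2 + (1)²·0.2 = 0.8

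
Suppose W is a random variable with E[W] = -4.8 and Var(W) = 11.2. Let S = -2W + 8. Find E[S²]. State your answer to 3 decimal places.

354.560

E[-2W + 8] = -2·-4.8 + 8 = 17.6
Var(-2W + 8) = (-2)²·11.2 = 44.8
E[S²] = Var(S) + (E[S])² = 44.8 + (17.6)² = 354.56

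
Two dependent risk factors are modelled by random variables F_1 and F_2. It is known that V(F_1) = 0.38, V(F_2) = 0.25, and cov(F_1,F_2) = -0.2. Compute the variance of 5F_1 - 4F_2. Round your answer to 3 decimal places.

V(5F_1 - 4F_2) = (5)²·V(F_1) + (-4)²·V(F_2) + 2·(5)·(-4)·cov(F_1,F_2)
= 25·0.38 + 16·0.25 + -40·-0.2 = 21.5

21.500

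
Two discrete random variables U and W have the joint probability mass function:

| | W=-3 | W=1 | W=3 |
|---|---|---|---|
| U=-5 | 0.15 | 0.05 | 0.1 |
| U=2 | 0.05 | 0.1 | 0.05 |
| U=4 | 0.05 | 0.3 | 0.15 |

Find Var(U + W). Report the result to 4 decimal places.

E[U] = 0.9,  E[W] = 0.6,  E[UW] = 3.1
Var(U) = 16.3 − (0.9)² = 15.49;  Var(W) = 5.4 − (0.6)² = 5.04
Cov(U,W) = 3.1 − (0.9)(0.6) = 2.56
Var(U + W) = (1)²·15.49 + (1)²·5.04 + 2·(1)·(1)·2.56 = 25.65

25.6500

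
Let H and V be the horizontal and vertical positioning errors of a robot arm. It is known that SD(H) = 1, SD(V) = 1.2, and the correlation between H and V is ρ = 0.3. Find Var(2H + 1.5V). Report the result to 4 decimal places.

9.4000

Var(H) = (1)² = 1;  Var(V) = (1.2)² = 1.44
Cov(H,V) = ρ·SD(H)·SD(V) = 0.3·1·1.2 = 0.36
Var(2H + 1.5V) = (2)²·Var(H) + (1.5)²·Var(V) + 2·(2)·(1.5)·Cov(H,V)
= 4·1 + 2.25·1.44 + 6·0.36 = 9.4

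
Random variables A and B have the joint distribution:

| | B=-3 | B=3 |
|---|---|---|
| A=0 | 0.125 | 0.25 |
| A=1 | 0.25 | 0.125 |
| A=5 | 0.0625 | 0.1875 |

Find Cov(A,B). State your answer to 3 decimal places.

0.891

E[A] = 1.625,  E[B] = 0.375
E[AB] = 1.5
Cov(A,B) = E[AB] − E[A]E[B] = 1.5 − (1.625)(0.375) = 0.890625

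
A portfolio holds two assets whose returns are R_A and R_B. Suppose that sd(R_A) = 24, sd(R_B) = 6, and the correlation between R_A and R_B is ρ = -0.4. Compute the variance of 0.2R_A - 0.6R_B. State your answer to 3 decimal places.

49.824

V(R_A) = (24)² = 576;  V(R_B) = (6)² = 36
Cov(R_A,R_B) = ρ·sd(R_A)·sd(R_B) = -0.4·24·6 = -57.6
V(0.2R_A - 0.6R_B) = (0.2)²·V(R_A) + (-0.6)²·V(R_B) + 2·(0.2)·(-0.6)·Cov(R_A,R_B)
= 0.04·576 + 0.36·36 + -0.24·-57.6 = 49.824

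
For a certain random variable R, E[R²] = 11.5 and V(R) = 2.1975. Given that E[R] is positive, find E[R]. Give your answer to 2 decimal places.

3.05

(E[R])² = E[R²] − V(R) = 11.5 − 2.1975 = 9.3025
E[R] = √9.3025 = 3.05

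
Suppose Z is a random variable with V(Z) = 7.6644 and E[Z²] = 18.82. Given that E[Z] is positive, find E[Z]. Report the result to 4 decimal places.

3.3400

(E[Z])² = E[Z²] − V(Z) = 18.82 − 7.6644 = 11.1556
E[Z] = √11.1556 = 3.34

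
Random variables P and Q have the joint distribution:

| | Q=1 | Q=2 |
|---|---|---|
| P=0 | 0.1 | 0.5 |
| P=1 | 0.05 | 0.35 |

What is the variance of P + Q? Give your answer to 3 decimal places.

0.388

E[P] = 0.4,  E[Q] = 1.85,  E[PQ] = 0.75
V(P) = 0.4 − (0.4)² = 0.24;  V(Q) = 3.55 − (1.85)² = 0.1275
cov(P,Q) = 0.75 − (0.4)(1.85) = 0.01
V(P + Q) = (1)²·0.24 + (1)²·0.1275 + 2·(1)·(1)·0.01 = 0.3875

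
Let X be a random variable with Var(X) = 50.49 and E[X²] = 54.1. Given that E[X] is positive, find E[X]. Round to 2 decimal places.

(E[X])² = E[X²] − Var(X) = 54.1 − 50.49 = 3.61
E[X] = √3.61 = 1.9

1.90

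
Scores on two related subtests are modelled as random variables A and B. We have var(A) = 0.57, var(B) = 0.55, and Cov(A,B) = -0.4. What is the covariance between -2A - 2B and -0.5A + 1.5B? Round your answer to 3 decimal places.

Cov(-2A - 2B, -0.5A + 1.5B) = (-2)(-0.5)var(A) + (-2)(1.5)var(B) + [(-2)(1.5) + (-2)(-0.5)]Cov(A,B)
= 1·0.57 + -3·0.55 + -2·-0.4 = -0.28

-0.280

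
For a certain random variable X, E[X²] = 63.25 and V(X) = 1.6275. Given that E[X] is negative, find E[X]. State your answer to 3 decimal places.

(E[X])² = E[X²] − V(X) = 63.25 − 1.6275 = 61.6225
E[X] = −√61.6225 = -7.85

-7.850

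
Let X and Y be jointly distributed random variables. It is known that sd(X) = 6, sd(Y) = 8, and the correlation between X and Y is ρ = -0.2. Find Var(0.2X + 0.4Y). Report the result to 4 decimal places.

Var(X) = (6)² = 36;  Var(Y) = (8)² = 64
Cov(X,Y) = ρ·sd(X)·sd(Y) = -0.2·6·8 = -9.6
Var(0.2X + 0.4Y) = (0.2)²·Var(X) + (0.4)²·Var(Y) + 2·(0.2)·(0.4)·Cov(X,Y)
= 0.04·36 + 0.16·64 + 0.16·-9.6 = 10.144

10.1440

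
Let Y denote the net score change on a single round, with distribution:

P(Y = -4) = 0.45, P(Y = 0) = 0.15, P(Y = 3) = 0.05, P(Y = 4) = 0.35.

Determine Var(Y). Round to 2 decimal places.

E[Y] = (-4)(0.45) + (0)(0.15) + (3)(0.05) + (4)(0.35) = -0.25
E[Y²] = (-4)²(0.45) + (0)²(0.15) + (3)²(0.05) + (4)²(0.35) = 13.25
Var(Y) = E[Y²] − (E[Y])² = 13.25 − (-0.25)² = 13.1875

13.19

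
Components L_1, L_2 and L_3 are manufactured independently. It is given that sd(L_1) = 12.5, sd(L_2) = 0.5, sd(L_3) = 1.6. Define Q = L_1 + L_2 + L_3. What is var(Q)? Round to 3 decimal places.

var(L_1) = 156.25, var(L_2) = 0.25, var(L_3) = 2.56
By independence, var(Q) = (1)²var(L_1) + (1)²var(L_2) + (1)²var(L_3)
= (1)²·156.25 + (1)²·0.25 + (1)²·2.56 = 159.06

159.060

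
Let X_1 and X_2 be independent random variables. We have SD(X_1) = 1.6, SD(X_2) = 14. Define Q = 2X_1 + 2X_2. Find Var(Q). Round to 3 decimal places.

Var(X_1) = 2.56, Var(X_2) = 196
By independence, Var(Q) = (2)²Var(X_1) + (2)²Var(X_2)
= (2)²·2.56 + (2)²·196 = 794.24

794.240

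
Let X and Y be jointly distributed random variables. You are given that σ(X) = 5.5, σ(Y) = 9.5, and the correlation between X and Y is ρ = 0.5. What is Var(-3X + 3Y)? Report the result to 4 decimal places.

Var(X) = (5.5)² = 30.25;  Var(Y) = (9.5)² = 90.25
Cov(X,Y) = ρ·σ(X)·σ(Y) = 0.5·5.5·9.5 = 26.125
Var(-3X + 3Y) = (-3)²·Var(X) + (3)²·Var(Y) + 2·(-3)·(3)·Cov(X,Y)
= 9·30.25 + 9·90.25 + -18·26.125 = 614.25

614.2500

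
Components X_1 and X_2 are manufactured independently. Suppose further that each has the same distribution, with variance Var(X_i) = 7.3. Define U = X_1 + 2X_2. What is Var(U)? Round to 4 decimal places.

36.5000

By independence, Var(U) = (1)²Var(X_1) + (2)²Var(X_2)
= (1)²·7.3 + (2)²·7.3 = 36.5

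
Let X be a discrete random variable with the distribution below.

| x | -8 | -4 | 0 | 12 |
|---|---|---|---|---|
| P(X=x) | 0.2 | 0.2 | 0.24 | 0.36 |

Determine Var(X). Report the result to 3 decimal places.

64.154

E[X] = (-8)(0.2) + (-4)(0.2) + (0)(0.24) + (12)(0.36) = 1.92
E[X²] = (-8)²(0.2) + (-4)²(0.2) + (0)²(0.24) + (12)²(0.36) = 67.84
Var(X) = E[X²] − (E[X])² = 67.84 − (1.92)² = 64.1536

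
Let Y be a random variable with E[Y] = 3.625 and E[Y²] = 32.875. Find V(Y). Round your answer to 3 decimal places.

19.734

V(Y) = 32.875 − (3.625)² = 19.734375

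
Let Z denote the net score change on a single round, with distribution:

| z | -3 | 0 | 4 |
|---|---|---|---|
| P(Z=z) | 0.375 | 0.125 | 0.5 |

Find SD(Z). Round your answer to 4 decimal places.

3.2572

E[Z] = (-3)(0.375) + (0)(0.125) + (4)(0.5) = 0.875
E[Z²] = (-3)²(0.375) + (0)²(0.125) + (4)²(0.5) = 11.375
var(Z) = E[Z²] − (E[Z])² = 11.375 − (0.875)² = 10.609375
SD(Z) = √10.609375 ≈ 3.2572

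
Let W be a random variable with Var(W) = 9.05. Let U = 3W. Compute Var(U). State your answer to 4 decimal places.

Var(3W) = (3)²·Var(W) = 9·9.05 = 81.45

81.4500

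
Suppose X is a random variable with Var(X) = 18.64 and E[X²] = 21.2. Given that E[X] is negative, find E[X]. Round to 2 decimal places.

(E[X])² = E[X²] − Var(X) = 21.2 − 18.64 = 2.56
E[X] = −√2.56 = -1.6

-1.60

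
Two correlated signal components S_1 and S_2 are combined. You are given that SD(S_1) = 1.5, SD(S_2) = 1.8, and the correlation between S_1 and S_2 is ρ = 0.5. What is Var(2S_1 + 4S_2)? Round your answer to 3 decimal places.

82.440

Var(S_1) = (1.5)² = 2.25;  Var(S_2) = (1.8)² = 3.24
Cov(S_1,S_2) = ρ·SD(S_1)·SD(S_2) = 0.5·1.5·1.8 = 1.35
Var(2S_1 + 4S_2) = (2)²·Var(S_1) + (4)²·Var(S_2) + 2·(2)·(4)·Cov(S_1,S_2)
= 4·2.25 + 16·3.24 + 16·1.35 = 82.44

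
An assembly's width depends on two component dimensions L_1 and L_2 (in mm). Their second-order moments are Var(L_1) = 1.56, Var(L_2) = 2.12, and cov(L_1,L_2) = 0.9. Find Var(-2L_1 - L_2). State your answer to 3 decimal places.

11.960

Var(-2L_1 - L_2) = (-2)²·Var(L_1) + (-1)²·Var(L_2) + 2·(-2)·(-1)·cov(L_1,L_2)
= 4·1.56 + 1·2.12 + 4·0.9 = 11.96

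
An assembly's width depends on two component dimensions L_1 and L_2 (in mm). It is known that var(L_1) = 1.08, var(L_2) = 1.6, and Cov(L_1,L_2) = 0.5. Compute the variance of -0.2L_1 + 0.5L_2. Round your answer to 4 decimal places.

var(-0.2L_1 + 0.5L_2) = (-0.2)²·var(L_1) + (0.5)²·var(L_2) + 2·(-0.2)·(0.5)·Cov(L_1,L_2)
= 0.04·1.08 + 0.25·1.6 + -0.2·0.5 = 0.3432

0.3432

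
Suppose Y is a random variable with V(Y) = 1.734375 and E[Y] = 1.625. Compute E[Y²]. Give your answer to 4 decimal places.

E[Y²] = V(Y) + (E[Y])² = 1.734375 + (1.625)² = 4.375

4.3750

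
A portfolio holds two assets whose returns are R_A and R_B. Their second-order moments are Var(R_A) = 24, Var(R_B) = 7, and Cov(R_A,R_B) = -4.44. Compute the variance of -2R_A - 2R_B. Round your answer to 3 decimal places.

Var(-2R_A - 2R_B) = (-2)²·Var(R_A) + (-2)²·Var(R_B) + 2·(-2)·(-2)·Cov(R_A,R_B)
= 4·24 + 4·7 + 8·-4.44 = 88.48

88.480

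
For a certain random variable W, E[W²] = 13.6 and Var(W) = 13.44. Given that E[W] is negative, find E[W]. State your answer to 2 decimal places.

(E[W])² = E[W²] − Var(W) = 13.6 − 13.44 = 0.16
E[W] = −√0.16 = -0.4

-0.40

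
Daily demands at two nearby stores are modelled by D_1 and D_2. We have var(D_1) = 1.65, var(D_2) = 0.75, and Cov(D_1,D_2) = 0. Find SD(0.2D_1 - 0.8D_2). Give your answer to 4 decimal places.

0.7389

var(0.2D_1 - 0.8D_2) = (0.2)²·var(D_1) + (-0.8)²·var(D_2) + 2·(0.2)·(-0.8)·Cov(D_1,D_2)
= 0.04·1.65 + 0.64·0.75 + -0.32·0 = 0.546
SD(0.2D_1 - 0.8D_2) = √0.546 ≈ 0.7389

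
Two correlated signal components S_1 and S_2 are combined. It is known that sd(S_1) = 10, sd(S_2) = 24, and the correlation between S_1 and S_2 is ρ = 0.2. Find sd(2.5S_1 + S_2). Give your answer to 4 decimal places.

37.9605

Var(S_1) = (10)² = 100;  Var(S_2) = (24)² = 576
Cov(S_1,S_2) = ρ·sd(S_1)·sd(S_2) = 0.2·10·24 = 48
Var(2.5S_1 + S_2) = (2.5)²·Var(S_1) + (1)²·Var(S_2) + 2·(2.5)·(1)·Cov(S_1,S_2)
= 6.25·100 + 1·576 + 5·48 = 1441
sd(2.5S_1 + S_2) = √1441 ≈ 37.9605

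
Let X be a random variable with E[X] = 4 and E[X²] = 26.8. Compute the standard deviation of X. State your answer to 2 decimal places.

3.29

var(X) = 26.8 − (4)² = 10.8
σ(X) = √10.8 ≈ 3.29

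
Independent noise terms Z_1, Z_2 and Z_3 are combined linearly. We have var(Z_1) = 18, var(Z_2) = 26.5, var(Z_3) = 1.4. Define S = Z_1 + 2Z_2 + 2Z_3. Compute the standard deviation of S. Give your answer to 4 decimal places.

11.3842

By independence, var(S) = (1)²var(Z_1) + (2)²var(Z_2) + (2)²var(Z_3)
= (1)²·18 + (2)²·26.5 + (2)²·1.4 = 129.6
sd(S) = √129.6 ≈ 11.3842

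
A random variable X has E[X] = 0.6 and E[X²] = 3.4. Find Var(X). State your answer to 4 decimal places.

3.0400

Var(X) = 3.4 − (0.6)² = 3.04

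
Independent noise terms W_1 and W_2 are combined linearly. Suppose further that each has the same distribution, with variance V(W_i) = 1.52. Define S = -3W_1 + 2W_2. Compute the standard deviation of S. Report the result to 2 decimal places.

4.45

By independence, V(S) = (-3)²V(W_1) + (2)²V(W_2)
= (-3)²·1.52 + (2)²·1.52 = 19.76
sd(S) = √19.76 ≈ 4.45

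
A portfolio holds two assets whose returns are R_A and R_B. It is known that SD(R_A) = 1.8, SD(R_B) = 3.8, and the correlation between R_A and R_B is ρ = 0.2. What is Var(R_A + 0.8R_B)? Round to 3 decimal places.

14.670

Var(R_A) = (1.8)² = 3.24;  Var(R_B) = (3.8)² = 14.44
Cov(R_A,R_B) = ρ·SD(R_A)·SD(R_B) = 0.2·1.8·3.8 = 1.368
Var(R_A + 0.8R_B) = (1)²·Var(R_A) + (0.8)²·Var(R_B) + 2·(1)·(0.8)·Cov(R_A,R_B)
= 1·3.24 + 0.64·14.44 + 1.6·1.368 = 14.6704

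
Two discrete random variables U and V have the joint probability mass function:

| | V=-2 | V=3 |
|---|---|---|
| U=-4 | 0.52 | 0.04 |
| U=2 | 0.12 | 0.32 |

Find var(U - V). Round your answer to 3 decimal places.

E[U] = -1.36,  E[V] = -0.2,  E[UV] = 5.12
var(U) = 10.72 − (-1.36)² = 8.8704;  var(V) = 5.8 − (-0.2)² = 5.76
cov(U,V) = 5.12 − (-1.36)(-0.2) = 4.848
var(U - V) = (1)²·8.8704 + (-1)²·5.76 + 2·(1)·(-1)·4.848 = 4.9344

4.934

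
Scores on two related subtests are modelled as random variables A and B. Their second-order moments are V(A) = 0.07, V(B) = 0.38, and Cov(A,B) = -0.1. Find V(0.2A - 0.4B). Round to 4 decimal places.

0.0796

V(0.2A - 0.4B) = (0.2)²·V(A) + (-0.4)²·V(B) + 2·(0.2)·(-0.4)·Cov(A,B)
= 0.04·0.07 + 0.16·0.38 + -0.16·-0.1 = 0.0796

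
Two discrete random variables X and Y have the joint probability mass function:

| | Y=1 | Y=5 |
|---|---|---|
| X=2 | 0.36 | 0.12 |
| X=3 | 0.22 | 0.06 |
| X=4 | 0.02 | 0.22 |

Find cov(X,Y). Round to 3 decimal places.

E[X] = 2.76,  E[Y] = 2.6
E[XY] = 7.96
cov(X,Y) = E[XY] − E[X]E[Y] = 7.96 − (2.76)(2.6) = 0.784

0.784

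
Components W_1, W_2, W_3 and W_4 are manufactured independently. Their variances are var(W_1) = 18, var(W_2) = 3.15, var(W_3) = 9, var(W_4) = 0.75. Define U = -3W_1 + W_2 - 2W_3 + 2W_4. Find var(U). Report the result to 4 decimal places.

By independence, var(U) = (-3)²var(W_1) + (1)²var(W_2) + (-2)²var(W_3) + (2)²var(W_4)
= (-3)²·18 + (1)²·3.15 + (-2)²·9 + (2)²·0.75 = 204.15

204.1500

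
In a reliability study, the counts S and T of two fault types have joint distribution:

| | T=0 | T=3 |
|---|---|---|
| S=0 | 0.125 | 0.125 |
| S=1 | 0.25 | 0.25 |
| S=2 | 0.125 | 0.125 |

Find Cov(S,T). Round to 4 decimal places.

E[S] = 1,  E[T] = 1.5
E[ST] = 1.5
Cov(S,T) = E[ST] − E[S]E[T] = 1.5 − (1)(1.5) = 0

0.0000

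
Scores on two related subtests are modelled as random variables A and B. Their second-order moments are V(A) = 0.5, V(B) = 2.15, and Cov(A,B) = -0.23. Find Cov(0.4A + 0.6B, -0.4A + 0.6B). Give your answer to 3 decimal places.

0.694

Cov(0.4A + 0.6B, -0.4A + 0.6B) = (0.4)(-0.4)V(A) + (0.6)(0.6)V(B) + [(0.4)(0.6) + (0.6)(-0.4)]Cov(A,B)
= -0.16·0.5 + 0.36·2.15 + 0·-0.23 = 0.694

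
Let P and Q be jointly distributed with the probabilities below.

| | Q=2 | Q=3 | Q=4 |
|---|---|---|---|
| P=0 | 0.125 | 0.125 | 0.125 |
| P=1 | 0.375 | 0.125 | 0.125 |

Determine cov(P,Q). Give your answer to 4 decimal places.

-0.0938

E[P] = 0.625,  E[Q] = 2.75
E[PQ] = 1.625
cov(P,Q) = E[PQ] − E[P]E[Q] = 1.625 − (0.625)(2.75) = -0.09375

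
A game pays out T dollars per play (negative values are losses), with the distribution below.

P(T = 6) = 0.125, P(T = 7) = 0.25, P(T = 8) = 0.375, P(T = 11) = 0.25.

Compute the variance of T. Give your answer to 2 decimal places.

E[T] = (6)(0.125) + (7)(0.25) + (8)(0.375) + (11)(0.25) = 8.25
E[T²] = (6)²(0.125) + (7)²(0.25) + (8)²(0.375) + (11)²(0.25) = 71
Var(T) = E[T²] − (E[T])² = 71 − (8.25)² = 2.9375

2.94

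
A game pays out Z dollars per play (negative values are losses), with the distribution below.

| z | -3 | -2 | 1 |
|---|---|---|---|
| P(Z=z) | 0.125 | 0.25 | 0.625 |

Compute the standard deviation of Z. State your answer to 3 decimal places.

E[Z] = (-3)(0.125) + (-2)(0.25) + (1)(0.625) = -0.25
E[Z²] = (-3)²(0.125) + (-2)²(0.25) + (1)²(0.625) = 2.75
Var(Z) = E[Z²] − (E[Z])² = 2.75 − (-0.25)² = 2.6875
SD(Z) = √2.6875 ≈ 1.639

1.639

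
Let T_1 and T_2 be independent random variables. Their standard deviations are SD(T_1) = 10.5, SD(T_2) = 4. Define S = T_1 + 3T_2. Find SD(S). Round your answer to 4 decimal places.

15.9452

Var(T_1) = 110.25, Var(T_2) = 16
By independence, Var(S) = (1)²Var(T_1) + (3)²Var(T_2)
= (1)²·110.25 + (3)²·16 = 254.25
SD(S) = √254.25 ≈ 15.9452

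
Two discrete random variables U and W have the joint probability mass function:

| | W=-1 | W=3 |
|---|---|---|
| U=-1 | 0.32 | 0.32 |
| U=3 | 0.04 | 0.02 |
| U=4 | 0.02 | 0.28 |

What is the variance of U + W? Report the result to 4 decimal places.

12.4116

E[U] = 0.74,  E[W] = 1.48,  E[UW] = 2.7
Var(U) = 5.98 − (0.74)² = 5.4324;  Var(W) = 5.96 − (1.48)² = 3.7696
Cov(U,W) = 2.7 − (0.74)(1.48) = 1.6048
Var(U + W) = (1)²·5.4324 + (1)²·3.7696 + 2·(1)·(1)·1.6048 = 12.4116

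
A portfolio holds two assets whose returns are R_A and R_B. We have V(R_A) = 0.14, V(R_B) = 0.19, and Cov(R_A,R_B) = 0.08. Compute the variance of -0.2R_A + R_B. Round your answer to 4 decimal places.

V(-0.2R_A + R_B) = (-0.2)²·V(R_A) + (1)²·V(R_B) + 2·(-0.2)·(1)·Cov(R_A,R_B)
= 0.04·0.14 + 1·0.19 + -0.4·0.08 = 0.1636

0.1636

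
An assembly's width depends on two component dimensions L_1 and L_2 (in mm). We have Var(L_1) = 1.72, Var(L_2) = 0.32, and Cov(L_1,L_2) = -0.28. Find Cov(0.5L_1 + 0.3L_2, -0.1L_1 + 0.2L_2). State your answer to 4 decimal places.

Cov(0.5L_1 + 0.3L_2, -0.1L_1 + 0.2L_2) = (0.5)(-0.1)Var(L_1) + (0.3)(0.2)Var(L_2) + [(0.5)(0.2) + (0.3)(-0.1)]Cov(L_1,L_2)
= -0.05·1.72 + 0.06·0.32 + 0.07·-0.28 = -0.0864

-0.0864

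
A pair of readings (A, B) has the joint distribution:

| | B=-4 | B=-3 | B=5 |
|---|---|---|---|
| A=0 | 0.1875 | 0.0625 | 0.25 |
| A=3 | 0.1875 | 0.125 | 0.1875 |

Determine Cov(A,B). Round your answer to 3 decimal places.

E[A] = 1.5,  E[B] = 0.125
E[AB] = -0.5625
Cov(A,B) = E[AB] − E[A]E[B] = -0.5625 − (1.5)(0.125) = -0.75

-0.750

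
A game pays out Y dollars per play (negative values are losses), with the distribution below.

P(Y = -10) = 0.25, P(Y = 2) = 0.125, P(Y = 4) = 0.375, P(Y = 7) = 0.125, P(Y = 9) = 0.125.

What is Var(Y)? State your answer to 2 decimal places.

46.19

E[Y] = (-10)(0.25) + (2)(0.125) + (4)(0.375) + (7)(0.125) + (9)(0.125) = 1.25
E[Y²] = (-10)²(0.25) + (2)²(0.125) + (4)²(0.375) + (7)²(0.125) + (9)²(0.125) = 47.75
Var(Y) = E[Y²] − (E[Y])² = 47.75 − (1.25)² = 46.1875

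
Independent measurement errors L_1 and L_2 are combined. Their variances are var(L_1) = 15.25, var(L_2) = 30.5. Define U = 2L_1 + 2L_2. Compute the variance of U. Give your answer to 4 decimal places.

By independence, var(U) = (2)²var(L_1) + (2)²var(L_2)
= (2)²·15.25 + (2)²·30.5 = 183

183.0000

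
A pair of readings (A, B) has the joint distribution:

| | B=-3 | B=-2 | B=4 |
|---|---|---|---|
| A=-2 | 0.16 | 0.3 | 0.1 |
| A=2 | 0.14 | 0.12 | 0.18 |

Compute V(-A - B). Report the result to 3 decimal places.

E[A] = -0.24,  E[B] = -0.62,  E[AB] = 1.48
V(A) = 4 − (-0.24)² = 3.9424;  V(B) = 8.86 − (-0.62)² = 8.4756
Cov(A,B) = 1.48 − (-0.24)(-0.62) = 1.3312
V(-A - B) = (-1)²·3.9424 + (-1)²·8.4756 + 2·(-1)·(-1)·1.3312 = 15.0804

15.080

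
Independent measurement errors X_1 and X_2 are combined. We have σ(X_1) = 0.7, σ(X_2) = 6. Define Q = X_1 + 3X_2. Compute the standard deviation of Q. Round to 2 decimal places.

Var(X_1) = 0.49, Var(X_2) = 36
By independence, Var(Q) = (1)²Var(X_1) + (3)²Var(X_2)
= (1)²·0.49 + (3)²·36 = 324.49
σ(Q) = √324.49 ≈ 18.01

18.01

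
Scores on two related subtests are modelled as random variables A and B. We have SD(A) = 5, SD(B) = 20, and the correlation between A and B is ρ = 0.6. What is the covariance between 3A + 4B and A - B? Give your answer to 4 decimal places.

-1465.0000

V(A) = (5)² = 25;  V(B) = (20)² = 400
Cov(A,B) = ρ·SD(A)·SD(B) = 0.6·5·20 = 60
Cov(3A + 4B, A - B) = (3)(1)V(A) + (4)(-1)V(B) + [(3)(-1) + (4)(1)]Cov(A,B)
= 3·25 + -4·400 + 1·60 = -1465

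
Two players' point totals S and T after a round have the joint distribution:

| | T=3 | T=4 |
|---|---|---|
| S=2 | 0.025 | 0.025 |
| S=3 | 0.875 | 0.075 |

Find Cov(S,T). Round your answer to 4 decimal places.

E[S] = 2.95,  E[T] = 3.1
E[ST] = 9.125
Cov(S,T) = E[ST] − E[S]E[T] = 9.125 − (2.95)(3.1) = -0.02

-0.0200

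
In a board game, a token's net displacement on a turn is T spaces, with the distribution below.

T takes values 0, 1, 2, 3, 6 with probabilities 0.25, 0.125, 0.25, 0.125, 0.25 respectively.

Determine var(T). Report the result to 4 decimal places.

E[T] = (0)(0.25) + (1)(0.125) + (2)(0.25) + (3)(0.125) + (6)(0.25) = 2.5
E[T²] = (0)²(0.25) + (1)²(0.125) + (2)²(0.25) + (3)²(0.125) + (6)²(0.25) = 11.25
var(T) = E[T²] − (E[T])² = 11.25 − (2.5)² = 5

5.0000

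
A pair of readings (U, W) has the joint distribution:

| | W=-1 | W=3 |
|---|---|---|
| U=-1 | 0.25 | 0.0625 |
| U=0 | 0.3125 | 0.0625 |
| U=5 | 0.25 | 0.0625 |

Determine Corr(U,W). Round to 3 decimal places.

E[U] = 1.25,  E[W] = -0.25
E[UW] = -0.25
cov(U,W) = E[UW] − E[U]E[W] = -0.25 − (1.25)(-0.25) = 0.0625
V(U) = 6.5625,  V(W) = 2.4375
ρ = 0.0625 / √(6.5625·2.4375) ≈ 0.016

0.016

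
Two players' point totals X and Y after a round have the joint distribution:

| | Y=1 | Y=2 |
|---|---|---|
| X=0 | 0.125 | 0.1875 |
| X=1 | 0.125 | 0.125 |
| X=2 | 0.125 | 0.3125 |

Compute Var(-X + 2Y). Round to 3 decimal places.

E[X] = 1.125,  E[Y] = 1.625,  E[XY] = 1.875
Var(X) = 2 − (1.125)² = 0.734375;  Var(Y) = 2.875 − (1.625)² = 0.234375
cov(X,Y) = 1.875 − (1.125)(1.625) = 0.046875
Var(-X + 2Y) = (-1)²·0.734375 + (2)²·0.234375 + 2·(-1)·(2)·0.046875 = 1.484375

1.484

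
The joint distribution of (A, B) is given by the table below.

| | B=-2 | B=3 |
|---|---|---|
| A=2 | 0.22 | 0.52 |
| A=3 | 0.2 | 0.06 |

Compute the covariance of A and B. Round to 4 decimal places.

-0.4540

E[A] = 2.26,  E[B] = 0.9
E[AB] = 1.58
cov(A,B) = E[AB] − E[A]E[B] = 1.58 − (2.26)(0.9) = -0.454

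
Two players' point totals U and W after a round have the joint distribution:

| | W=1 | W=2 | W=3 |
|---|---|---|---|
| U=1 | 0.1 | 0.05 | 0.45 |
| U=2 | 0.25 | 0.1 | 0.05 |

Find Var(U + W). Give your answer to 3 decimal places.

E[U] = 1.4,  E[W] = 2.15,  E[UW] = 2.75
Var(U) = 2.2 − (1.4)² = 0.24;  Var(W) = 5.45 − (2.15)² = 0.8275
Cov(U,W) = 2.75 − (1.4)(2.15) = -0.26
Var(U + W) = (1)²·0.24 + (1)²·0.8275 + 2·(1)·(1)·-0.26 = 0.5475

0.548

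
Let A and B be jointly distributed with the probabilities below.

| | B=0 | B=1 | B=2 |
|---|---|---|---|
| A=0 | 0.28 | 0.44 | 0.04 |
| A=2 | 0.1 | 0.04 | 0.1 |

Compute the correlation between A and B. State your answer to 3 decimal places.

E[A] = 0.48,  E[B] = 0.76
E[AB] = 0.48
cov(A,B) = E[AB] − E[A]E[B] = 0.48 − (0.48)(0.76) = 0.1152
Var(A) = 0.7296,  Var(B) = 0.4624
ρ = 0.1152 / √(0.7296·0.4624) ≈ 0.198

0.198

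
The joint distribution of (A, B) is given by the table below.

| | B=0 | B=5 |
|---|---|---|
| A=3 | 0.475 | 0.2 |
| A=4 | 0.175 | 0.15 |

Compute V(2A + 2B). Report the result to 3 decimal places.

E[A] = 3.325,  E[B] = 1.75,  E[AB] = 6
V(A) = 11.275 − (3.325)² = 0.219375;  V(B) = 8.75 − (1.75)² = 5.6875
Cov(A,B) = 6 − (3.325)(1.75) = 0.18125
V(2A + 2B) = (2)²·0.219375 + (2)²·5.6875 + 2·(2)·(2)·0.18125 = 25.0775

25.078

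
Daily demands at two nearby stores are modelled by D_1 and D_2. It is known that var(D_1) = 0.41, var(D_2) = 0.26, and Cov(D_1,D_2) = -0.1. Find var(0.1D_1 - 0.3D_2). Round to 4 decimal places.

0.0335

var(0.1D_1 - 0.3D_2) = (0.1)²·var(D_1) + (-0.3)²·var(D_2) + 2·(0.1)·(-0.3)·Cov(D_1,D_2)
= 0.01·0.41 + 0.09·0.26 + -0.06·-0.1 = 0.0335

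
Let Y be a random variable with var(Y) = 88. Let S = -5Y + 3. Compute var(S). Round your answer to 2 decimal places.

2200.00

var(-5Y + 3) = (-5)²·var(Y) = 25·88 = 2200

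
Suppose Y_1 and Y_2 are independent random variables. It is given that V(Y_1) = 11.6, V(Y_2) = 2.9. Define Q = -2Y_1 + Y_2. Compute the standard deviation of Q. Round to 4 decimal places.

7.0214

By independence, V(Q) = (-2)²V(Y_1) + (1)²V(Y_2)
= (-2)²·11.6 + (1)²·2.9 = 49.3
SD(Q) = √49.3 ≈ 7.0214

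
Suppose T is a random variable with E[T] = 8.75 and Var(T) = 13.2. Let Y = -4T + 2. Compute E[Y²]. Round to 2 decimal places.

1300.20

E[-4T + 2] = -4·8.75 + 2 = -33
Var(-4T + 2) = (-4)²·13.2 = 211.2
E[Y²] = Var(Y) + (E[Y])² = 211.2 + (-33)² = 1300.2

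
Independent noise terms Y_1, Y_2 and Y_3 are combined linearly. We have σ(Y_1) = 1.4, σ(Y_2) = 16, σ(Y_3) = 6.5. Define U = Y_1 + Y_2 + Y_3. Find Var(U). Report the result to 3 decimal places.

Var(Y_1) = 1.96, Var(Y_2) = 256, Var(Y_3) = 42.25
By independence, Var(U) = (1)²Var(Y_1) + (1)²Var(Y_2) + (1)²Var(Y_3)
= (1)²·1.96 + (1)²·256 + (1)²·42.25 = 300.21

300.210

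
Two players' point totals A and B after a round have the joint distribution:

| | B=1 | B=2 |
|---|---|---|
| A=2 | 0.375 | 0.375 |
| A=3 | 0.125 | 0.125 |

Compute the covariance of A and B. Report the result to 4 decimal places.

0.0000

E[A] = 2.25,  E[B] = 1.5
E[AB] = 3.375
cov(A,B) = E[AB] − E[A]E[B] = 3.375 − (2.25)(1.5) = 0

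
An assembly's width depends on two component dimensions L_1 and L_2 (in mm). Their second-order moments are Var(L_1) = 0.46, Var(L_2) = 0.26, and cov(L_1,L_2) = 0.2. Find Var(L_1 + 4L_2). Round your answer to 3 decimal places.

Var(L_1 + 4L_2) = (1)²·Var(L_1) + (4)²·Var(L_2) + 2·(1)·(4)·cov(L_1,L_2)
= 1·0.46 + 16·0.26 + 8·0.2 = 6.22

6.220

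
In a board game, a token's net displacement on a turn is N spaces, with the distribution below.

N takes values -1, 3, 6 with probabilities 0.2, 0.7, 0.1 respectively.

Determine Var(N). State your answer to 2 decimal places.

E[N] = (-1)(0.2) + (3)(0.7) + (6)(0.1) = 2.5
E[N²] = (-1)²(0.2) + (3)²(0.7) + (6)²(0.1) = 10.1
Var(N) = E[N²] − (E[N])² = 10.1 − (2.5)² = 3.85

3.85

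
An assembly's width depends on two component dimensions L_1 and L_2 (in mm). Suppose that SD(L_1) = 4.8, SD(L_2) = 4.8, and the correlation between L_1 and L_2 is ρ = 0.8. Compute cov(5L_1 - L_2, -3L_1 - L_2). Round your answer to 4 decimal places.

V(L_1) = (4.8)² = 23.04;  V(L_2) = (4.8)² = 23.04
cov(L_1,L_2) = ρ·SD(L_1)·SD(L_2) = 0.8·4.8·4.8 = 18.432
cov(5L_1 - L_2, -3L_1 - L_2) = (5)(-3)V(L_1) + (-1)(-1)V(L_2) + [(5)(-1) + (-1)(-3)]cov(L_1,L_2)
= -15·23.04 + 1·23.04 + -2·18.432 = -359.424

-359.4240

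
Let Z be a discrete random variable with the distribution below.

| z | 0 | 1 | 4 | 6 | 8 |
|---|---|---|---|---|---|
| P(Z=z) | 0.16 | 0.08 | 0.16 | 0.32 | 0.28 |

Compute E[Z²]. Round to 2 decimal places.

32.08

E[Z²] = (0)²(0.16) + (1)²(0.08) + (4)²(0.16) + (6)²(0.32) + (8)²(0.28) = 32.08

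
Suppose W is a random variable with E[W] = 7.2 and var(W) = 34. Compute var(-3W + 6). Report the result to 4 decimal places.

var(-3W + 6) = (-3)²·var(W) = 9·34 = 306

306.0000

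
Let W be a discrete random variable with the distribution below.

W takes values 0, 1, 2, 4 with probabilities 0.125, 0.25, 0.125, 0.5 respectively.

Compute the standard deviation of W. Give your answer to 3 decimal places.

E[W] = (0)(0.125) + (1)(0.25) + (2)(0.125) + (4)(0.5) = 2.5
E[W²] = (0)²(0.125) + (1)²(0.25) + (2)²(0.125) + (4)²(0.5) = 8.75
V(W) = E[W²] − (E[W])² = 8.75 − (2.5)² = 2.5
sd(W) = √2.5 ≈ 1.581

1.581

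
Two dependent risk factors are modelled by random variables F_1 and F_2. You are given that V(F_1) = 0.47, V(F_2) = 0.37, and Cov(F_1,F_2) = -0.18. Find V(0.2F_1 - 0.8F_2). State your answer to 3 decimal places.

0.313

V(0.2F_1 - 0.8F_2) = (0.2)²·V(F_1) + (-0.8)²·V(F_2) + 2·(0.2)·(-0.8)·Cov(F_1,F_2)
= 0.04·0.47 + 0.64·0.37 + -0.32·-0.18 = 0.3132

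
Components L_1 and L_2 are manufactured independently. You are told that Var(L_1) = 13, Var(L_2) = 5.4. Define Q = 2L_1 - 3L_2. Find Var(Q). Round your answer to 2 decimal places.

100.60

By independence, Var(Q) = (2)²Var(L_1) + (-3)²Var(L_2)
= (2)²·13 + (-3)²·5.4 = 100.6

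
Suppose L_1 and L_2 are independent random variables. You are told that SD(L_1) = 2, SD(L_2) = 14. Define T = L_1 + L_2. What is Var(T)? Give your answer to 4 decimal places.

200.0000

Var(L_1) = 4, Var(L_2) = 196
By independence, Var(T) = (1)²Var(L_1) + (1)²Var(L_2)
= (1)²·4 + (1)²·196 = 200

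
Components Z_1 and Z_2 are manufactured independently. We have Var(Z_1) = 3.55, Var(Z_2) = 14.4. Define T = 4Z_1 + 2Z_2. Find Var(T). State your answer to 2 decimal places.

114.40

By independence, Var(T) = (4)²Var(Z_1) + (2)²Var(Z_2)
= (4)²·3.55 + (2)²·14.4 = 114.4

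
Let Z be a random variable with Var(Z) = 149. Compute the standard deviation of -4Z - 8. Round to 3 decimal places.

Var(-4Z - 8) = (-4)²·149 = 2384
σ(-4Z - 8) = √2384 ≈ 48.826

48.826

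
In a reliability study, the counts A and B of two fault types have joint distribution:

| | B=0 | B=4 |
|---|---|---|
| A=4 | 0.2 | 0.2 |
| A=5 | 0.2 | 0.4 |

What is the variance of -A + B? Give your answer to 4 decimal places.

E[A] = 4.6,  E[B] = 2.4,  E[AB] = 11.2
Var(A) = 21.4 − (4.6)² = 0.24;  Var(B) = 9.6 − (2.4)² = 3.84
Cov(A,B) = 11.2 − (4.6)(2.4) = 0.16
Var(-A + B) = (-1)²·0.24 + (1)²·3.84 + 2·(-1)·(1)·0.16 = 3.76

3.7600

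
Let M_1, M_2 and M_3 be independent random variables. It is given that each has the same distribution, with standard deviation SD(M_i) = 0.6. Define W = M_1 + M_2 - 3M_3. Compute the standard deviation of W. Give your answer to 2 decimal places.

Var(M_i) = (0.6)² = 0.36
By independence, Var(W) = (1)²Var(M_1) + (1)²Var(M_2) + (-3)²Var(M_3)
= (1)²·0.36 + (1)²·0.36 + (-3)²·0.36 = 3.96
SD(W) = √3.96 ≈ 1.99

1.99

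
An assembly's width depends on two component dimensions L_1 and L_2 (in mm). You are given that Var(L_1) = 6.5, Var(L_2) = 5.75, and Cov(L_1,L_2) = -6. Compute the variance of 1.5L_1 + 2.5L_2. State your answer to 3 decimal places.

5.563

Var(1.5L_1 + 2.5L_2) = (1.5)²·Var(L_1) + (2.5)²·Var(L_2) + 2·(1.5)·(2.5)·Cov(L_1,L_2)
= 2.25·6.5 + 6.25·5.75 + 7.5·-6 = 5.5625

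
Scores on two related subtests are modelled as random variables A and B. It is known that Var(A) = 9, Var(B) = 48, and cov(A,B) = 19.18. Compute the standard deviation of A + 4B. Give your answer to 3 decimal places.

30.503

Var(A + 4B) = (1)²·Var(A) + (4)²·Var(B) + 2·(1)·(4)·cov(A,B)
= 1·9 + 16·48 + 8·19.18 = 930.44
σ(A + 4B) = √930.44 ≈ 30.503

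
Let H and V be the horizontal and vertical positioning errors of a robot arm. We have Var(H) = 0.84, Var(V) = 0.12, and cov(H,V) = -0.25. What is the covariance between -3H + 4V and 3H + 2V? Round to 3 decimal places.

-8.100

cov(-3H + 4V, 3H + 2V) = (-3)(3)Var(H) + (4)(2)Var(V) + [(-3)(2) + (4)(3)]cov(H,V)
= -9·0.84 + 8·0.12 + 6·-0.25 = -8.1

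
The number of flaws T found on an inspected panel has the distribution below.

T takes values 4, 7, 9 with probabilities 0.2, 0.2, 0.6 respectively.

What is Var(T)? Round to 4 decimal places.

3.8400

E[T] = (4)(0.2) + (7)(0.2) + (9)(0.6) = 7.6
E[T²] = (4)²(0.2) + (7)²(0.2) + (9)²(0.6) = 61.6
Var(T) = E[T²] − (E[T])² = 61.6 − (7.6)² = 3.84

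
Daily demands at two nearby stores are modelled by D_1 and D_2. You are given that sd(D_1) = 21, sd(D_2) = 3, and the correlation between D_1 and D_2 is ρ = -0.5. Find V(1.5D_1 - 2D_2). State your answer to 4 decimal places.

1217.2500

V(D_1) = (21)² = 441;  V(D_2) = (3)² = 9
cov(D_1,D_2) = ρ·sd(D_1)·sd(D_2) = -0.5·21·3 = -31.5
V(1.5D_1 - 2D_2) = (1.5)²·V(D_1) + (-2)²·V(D_2) + 2·(1.5)·(-2)·cov(D_1,D_2)
= 2.25·441 + 4·9 + -6·-31.5 = 1217.25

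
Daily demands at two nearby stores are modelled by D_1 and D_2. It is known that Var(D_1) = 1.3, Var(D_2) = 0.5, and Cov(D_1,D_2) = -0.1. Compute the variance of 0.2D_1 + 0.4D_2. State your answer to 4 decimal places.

0.1160

Var(0.2D_1 + 0.4D_2) = (0.2)²·Var(D_1) + (0.4)²·Var(D_2) + 2·(0.2)·(0.4)·Cov(D_1,D_2)
= 0.04·1.3 + 0.16·0.5 + 0.16·-0.1 = 0.116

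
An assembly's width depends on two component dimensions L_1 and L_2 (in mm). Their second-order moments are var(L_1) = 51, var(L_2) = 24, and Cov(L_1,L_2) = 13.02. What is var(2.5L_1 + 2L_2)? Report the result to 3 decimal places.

var(2.5L_1 + 2L_2) = (2.5)²·var(L_1) + (2)²·var(L_2) + 2·(2.5)·(2)·Cov(L_1,L_2)
= 6.25·51 + 4·24 + 10·13.02 = 544.95

544.950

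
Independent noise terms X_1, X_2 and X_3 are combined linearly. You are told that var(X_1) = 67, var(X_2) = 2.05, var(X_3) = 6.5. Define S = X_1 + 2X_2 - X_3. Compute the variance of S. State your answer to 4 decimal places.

81.7000

By independence, var(S) = (1)²var(X_1) + (2)²var(X_2) + (-1)²var(X_3)
= (1)²·67 + (2)²·2.05 + (-1)²·6.5 = 81.7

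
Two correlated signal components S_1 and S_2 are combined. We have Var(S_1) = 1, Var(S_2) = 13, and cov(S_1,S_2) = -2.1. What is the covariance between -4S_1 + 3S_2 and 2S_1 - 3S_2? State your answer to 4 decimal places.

-162.8000

cov(-4S_1 + 3S_2, 2S_1 - 3S_2) = (-4)(2)Var(S_1) + (3)(-3)Var(S_2) + [(-4)(-3) + (3)(2)]cov(S_1,S_2)
= -8·1 + -9·13 + 18·-2.1 = -162.8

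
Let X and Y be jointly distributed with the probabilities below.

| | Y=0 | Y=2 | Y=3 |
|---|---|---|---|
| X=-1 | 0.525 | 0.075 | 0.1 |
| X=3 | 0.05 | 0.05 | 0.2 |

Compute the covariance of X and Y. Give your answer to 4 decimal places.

E[X] = 0.2,  E[Y] = 1.15
E[XY] = 1.65
Cov(X,Y) = E[XY] − E[X]E[Y] = 1.65 − (0.2)(1.15) = 1.42

1.4200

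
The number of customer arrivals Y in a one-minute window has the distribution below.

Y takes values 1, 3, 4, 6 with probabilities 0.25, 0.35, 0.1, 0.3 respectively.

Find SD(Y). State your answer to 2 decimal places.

1.88

E[Y] = (1)(0.25) + (3)(0.35) + (4)(0.1) + (6)(0.3) = 3.5
E[Y²] = (1)²(0.25) + (3)²(0.35) + (4)²(0.1) + (6)²(0.3) = 15.8
var(Y) = E[Y²] − (E[Y])² = 15.8 − (3.5)² = 3.55
SD(Y) = √3.55 ≈ 1.88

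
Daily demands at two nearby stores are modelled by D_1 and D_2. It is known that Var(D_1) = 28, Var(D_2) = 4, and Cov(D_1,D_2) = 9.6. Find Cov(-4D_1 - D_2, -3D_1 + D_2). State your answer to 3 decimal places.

322.400

Cov(-4D_1 - D_2, -3D_1 + D_2) = (-4)(-3)Var(D_1) + (-1)(1)Var(D_2) + [(-4)(1) + (-1)(-3)]Cov(D_1,D_2)
= 12·28 + -1·4 + -1·9.6 = 322.4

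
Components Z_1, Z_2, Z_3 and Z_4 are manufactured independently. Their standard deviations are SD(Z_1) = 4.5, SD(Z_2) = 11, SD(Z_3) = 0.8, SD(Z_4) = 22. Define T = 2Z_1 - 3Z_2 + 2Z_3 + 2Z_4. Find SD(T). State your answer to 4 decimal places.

var(Z_1) = 20.25, var(Z_2) = 121, var(Z_3) = 0.64, var(Z_4) = 484
By independence, var(T) = (2)²var(Z_1) + (-3)²var(Z_2) + (2)²var(Z_3) + (2)²var(Z_4)
= (2)²·20.25 + (-3)²·121 + (2)²·0.64 + (2)²·484 = 3108.56
SD(T) = √3108.56 ≈ 55.7545

55.7545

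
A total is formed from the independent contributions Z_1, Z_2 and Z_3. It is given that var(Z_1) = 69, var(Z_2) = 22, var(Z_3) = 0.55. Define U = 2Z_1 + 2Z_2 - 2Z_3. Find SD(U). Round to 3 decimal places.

By independence, var(U) = (2)²var(Z_1) + (2)²var(Z_2) + (-2)²var(Z_3)
= (2)²·69 + (2)²·22 + (-2)²·0.55 = 366.2
SD(U) = √366.2 ≈ 19.136

19.136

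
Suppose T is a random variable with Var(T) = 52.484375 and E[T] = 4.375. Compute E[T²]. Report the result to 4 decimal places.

E[T²] = Var(T) + (E[T])² = 52.484375 + (4.375)² = 71.625

71.6250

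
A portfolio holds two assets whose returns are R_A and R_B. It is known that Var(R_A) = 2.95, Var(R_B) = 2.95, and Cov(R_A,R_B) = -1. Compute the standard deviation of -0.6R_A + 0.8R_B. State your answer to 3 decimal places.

1.977

Var(-0.6R_A + 0.8R_B) = (-0.6)²·Var(R_A) + (0.8)²·Var(R_B) + 2·(-0.6)·(0.8)·Cov(R_A,R_B)
= 0.36·2.95 + 0.64·2.95 + -0.96·-1 = 3.91
sd(-0.6R_A + 0.8R_B) = √3.91 ≈ 1.977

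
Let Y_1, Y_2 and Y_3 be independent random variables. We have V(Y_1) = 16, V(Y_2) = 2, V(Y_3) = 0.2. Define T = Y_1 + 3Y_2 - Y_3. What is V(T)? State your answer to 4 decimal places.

By independence, V(T) = (1)²V(Y_1) + (3)²V(Y_2) + (-1)²V(Y_3)
= (1)²·16 + (3)²·2 + (-1)²·0.2 = 34.2

34.2000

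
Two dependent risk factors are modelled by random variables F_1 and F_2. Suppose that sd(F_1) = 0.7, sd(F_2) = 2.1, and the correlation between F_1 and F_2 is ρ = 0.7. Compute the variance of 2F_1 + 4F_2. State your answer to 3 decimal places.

Var(F_1) = (0.7)² = 0.49;  Var(F_2) = (2.1)² = 4.41
cov(F_1,F_2) = ρ·sd(F_1)·sd(F_2) = 0.7·0.7·2.1 = 1.029
Var(2F_1 + 4F_2) = (2)²·Var(F_1) + (4)²·Var(F_2) + 2·(2)·(4)·cov(F_1,F_2)
= 4·0.49 + 16·4.41 + 16·1.029 = 88.984

88.984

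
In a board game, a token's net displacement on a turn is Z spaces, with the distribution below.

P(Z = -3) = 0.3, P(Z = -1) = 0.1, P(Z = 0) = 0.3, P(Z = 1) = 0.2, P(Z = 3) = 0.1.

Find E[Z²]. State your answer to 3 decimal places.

3.900

E[Z²] = (-3)²(0.3) + (-1)²(0.1) + (0)²(0.3) + (1)²(0.2) + (3)²(0.1) = 3.9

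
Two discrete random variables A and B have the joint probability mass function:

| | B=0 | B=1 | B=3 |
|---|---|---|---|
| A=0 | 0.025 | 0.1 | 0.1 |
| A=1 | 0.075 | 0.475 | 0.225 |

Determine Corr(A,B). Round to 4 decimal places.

E[A] = 0.775,  E[B] = 1.55
E[AB] = 1.15
cov(A,B) = E[AB] − E[A]E[B] = 1.15 − (0.775)(1.55) = -0.05125
Var(A) = 0.174375,  Var(B) = 1.0975
ρ = -0.05125 / √(0.174375·1.0975) ≈ -0.1172

-0.1172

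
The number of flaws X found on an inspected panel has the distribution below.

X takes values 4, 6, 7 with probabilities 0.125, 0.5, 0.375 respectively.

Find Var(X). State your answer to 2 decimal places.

E[X] = (4)(0.125) + (6)(0.5) + (7)(0.375) = 6.125
E[X²] = (4)²(0.125) + (6)²(0.5) + (7)²(0.375) = 38.375
Var(X) = E[X²] − (E[X])² = 38.375 − (6.125)² = 0.859375

0.86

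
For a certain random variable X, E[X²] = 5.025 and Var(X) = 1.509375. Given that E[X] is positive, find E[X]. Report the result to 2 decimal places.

1.88

(E[X])² = E[X²] − Var(X) = 5.025 − 1.509375 = 3.515625
E[X] = √3.515625 = 1.875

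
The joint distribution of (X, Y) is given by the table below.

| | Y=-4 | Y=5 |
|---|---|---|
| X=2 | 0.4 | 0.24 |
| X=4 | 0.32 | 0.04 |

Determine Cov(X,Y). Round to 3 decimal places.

E[X] = 2.72,  E[Y] = -1.48
E[XY] = -5.12
Cov(X,Y) = E[XY] − E[X]E[Y] = -5.12 − (2.72)(-1.48) = -1.0944

-1.094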